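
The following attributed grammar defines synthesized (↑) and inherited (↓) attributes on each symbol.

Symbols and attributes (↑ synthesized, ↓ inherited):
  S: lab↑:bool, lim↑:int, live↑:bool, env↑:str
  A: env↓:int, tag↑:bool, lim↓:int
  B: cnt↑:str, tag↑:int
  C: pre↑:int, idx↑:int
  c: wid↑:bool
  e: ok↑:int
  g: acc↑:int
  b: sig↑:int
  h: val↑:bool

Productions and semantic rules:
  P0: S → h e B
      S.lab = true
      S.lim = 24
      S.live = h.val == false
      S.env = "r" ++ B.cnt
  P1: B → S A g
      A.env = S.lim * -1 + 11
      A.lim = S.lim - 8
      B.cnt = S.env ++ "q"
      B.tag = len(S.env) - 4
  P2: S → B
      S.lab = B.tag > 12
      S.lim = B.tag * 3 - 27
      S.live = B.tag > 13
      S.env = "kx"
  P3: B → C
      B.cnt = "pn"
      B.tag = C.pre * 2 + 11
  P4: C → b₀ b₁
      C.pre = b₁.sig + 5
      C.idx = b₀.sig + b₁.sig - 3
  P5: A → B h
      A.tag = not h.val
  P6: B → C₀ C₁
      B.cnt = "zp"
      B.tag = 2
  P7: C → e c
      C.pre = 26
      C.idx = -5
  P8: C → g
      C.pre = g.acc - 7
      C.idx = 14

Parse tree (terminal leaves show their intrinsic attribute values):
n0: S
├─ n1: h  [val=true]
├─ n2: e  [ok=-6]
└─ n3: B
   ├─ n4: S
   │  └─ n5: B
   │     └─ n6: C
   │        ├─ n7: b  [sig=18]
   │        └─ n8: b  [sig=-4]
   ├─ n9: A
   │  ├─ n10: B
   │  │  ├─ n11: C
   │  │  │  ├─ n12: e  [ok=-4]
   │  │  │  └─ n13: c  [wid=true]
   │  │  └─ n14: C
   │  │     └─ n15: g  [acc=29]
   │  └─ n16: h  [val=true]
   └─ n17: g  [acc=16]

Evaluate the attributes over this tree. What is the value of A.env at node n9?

-1

1. n1.val = true  [terminal]
2. n2.ok = -6  [terminal]
3. n7.sig = 18  [terminal]
4. n8.sig = -4  [terminal]
5. n6.pre = 1  [b₁.sig + 5]
6. n6.idx = 11  [b₀.sig + b₁.sig - 3]
7. n5.cnt = "pn"  ["pn"]
8. n5.tag = 13  [C.pre * 2 + 11]
9. n4.lab = true  [B.tag > 12]
10. n4.lim = 12  [B.tag * 3 - 27]
11. n4.live = false  [B.tag > 13]
12. n4.env = "kx"  ["kx"]
13. n9.env = -1  [S.lim * -1 + 11]
14. n9.lim = 4  [S.lim - 8]
15. n12.ok = -4  [terminal]
16. n13.wid = true  [terminal]
17. n11.pre = 26  [26]
18. n11.idx = -5  [-5]
19. n15.acc = 29  [terminal]
20. n14.pre = 22  [g.acc - 7]
21. n14.idx = 14  [14]
22. n10.cnt = "zp"  ["zp"]
23. n10.tag = 2  [2]
24. n16.val = true  [terminal]
25. n9.tag = false  [not h.val]
26. n17.acc = 16  [terminal]
27. n3.cnt = "kxq"  [S.env ++ "q"]
28. n3.tag = -2  [len(S.env) - 4]
29. n0.lab = true  [true]
30. n0.lim = 24  [24]
31. n0.live = false  [h.val == false]
32. n0.env = "rkxq"  ["r" ++ B.cnt]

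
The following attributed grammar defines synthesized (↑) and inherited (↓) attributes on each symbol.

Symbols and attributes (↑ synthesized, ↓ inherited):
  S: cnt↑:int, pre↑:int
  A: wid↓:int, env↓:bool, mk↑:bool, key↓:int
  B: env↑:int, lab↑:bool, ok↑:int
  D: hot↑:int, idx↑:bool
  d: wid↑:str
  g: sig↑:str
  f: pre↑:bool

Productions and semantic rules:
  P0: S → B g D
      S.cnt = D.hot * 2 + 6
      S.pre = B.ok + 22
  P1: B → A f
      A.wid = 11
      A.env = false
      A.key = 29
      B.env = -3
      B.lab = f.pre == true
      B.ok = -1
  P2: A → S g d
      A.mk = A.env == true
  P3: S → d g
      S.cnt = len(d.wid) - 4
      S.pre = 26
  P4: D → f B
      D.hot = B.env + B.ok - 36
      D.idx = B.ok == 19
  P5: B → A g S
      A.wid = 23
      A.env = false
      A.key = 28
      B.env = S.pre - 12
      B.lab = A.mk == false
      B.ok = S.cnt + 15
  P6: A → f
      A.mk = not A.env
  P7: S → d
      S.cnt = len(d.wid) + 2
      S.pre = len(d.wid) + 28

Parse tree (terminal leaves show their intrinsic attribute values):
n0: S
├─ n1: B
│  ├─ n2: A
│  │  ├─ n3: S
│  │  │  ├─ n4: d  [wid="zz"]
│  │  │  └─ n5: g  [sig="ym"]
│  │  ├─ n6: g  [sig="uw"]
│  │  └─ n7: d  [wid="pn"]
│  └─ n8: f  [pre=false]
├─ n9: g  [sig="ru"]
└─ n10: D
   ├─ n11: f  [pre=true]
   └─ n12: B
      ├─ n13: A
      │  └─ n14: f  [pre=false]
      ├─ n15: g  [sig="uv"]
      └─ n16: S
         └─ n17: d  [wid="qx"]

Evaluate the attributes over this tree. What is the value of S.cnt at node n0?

8

1. n2.wid = 11  [11]
2. n2.env = false  [false]
3. n2.key = 29  [29]
4. n4.wid = "zz"  [terminal]
5. n5.sig = "ym"  [terminal]
6. n3.cnt = -2  [len(d.wid) - 4]
7. n3.pre = 26  [26]
8. n6.sig = "uw"  [terminal]
9. n7.wid = "pn"  [terminal]
10. n2.mk = false  [A.env == true]
11. n8.pre = false  [terminal]
12. n1.env = -3  [-3]
13. n1.lab = false  [f.pre == true]
14. n1.ok = -1  [-1]
15. n9.sig = "ru"  [terminal]
16. n11.pre = true  [terminal]
17. n13.wid = 23  [23]
18. n13.env = false  [false]
19. n13.key = 28  [28]
20. n14.pre = false  [terminal]
21. n13.mk = true  [not A.env]
22. n15.sig = "uv"  [terminal]
23. n17.wid = "qx"  [terminal]
24. n16.cnt = 4  [len(d.wid) + 2]
25. n16.pre = 30  [len(d.wid) + 28]
26. n12.env = 18  [S.pre - 12]
27. n12.lab = false  [A.mk == false]
28. n12.ok = 19  [S.cnt + 15]
29. n10.hot = 1  [B.env + B.ok - 36]
30. n10.idx = true  [B.ok == 19]
31. n0.cnt = 8  [D.hot * 2 + 6]
32. n0.pre = 21  [B.ok + 22]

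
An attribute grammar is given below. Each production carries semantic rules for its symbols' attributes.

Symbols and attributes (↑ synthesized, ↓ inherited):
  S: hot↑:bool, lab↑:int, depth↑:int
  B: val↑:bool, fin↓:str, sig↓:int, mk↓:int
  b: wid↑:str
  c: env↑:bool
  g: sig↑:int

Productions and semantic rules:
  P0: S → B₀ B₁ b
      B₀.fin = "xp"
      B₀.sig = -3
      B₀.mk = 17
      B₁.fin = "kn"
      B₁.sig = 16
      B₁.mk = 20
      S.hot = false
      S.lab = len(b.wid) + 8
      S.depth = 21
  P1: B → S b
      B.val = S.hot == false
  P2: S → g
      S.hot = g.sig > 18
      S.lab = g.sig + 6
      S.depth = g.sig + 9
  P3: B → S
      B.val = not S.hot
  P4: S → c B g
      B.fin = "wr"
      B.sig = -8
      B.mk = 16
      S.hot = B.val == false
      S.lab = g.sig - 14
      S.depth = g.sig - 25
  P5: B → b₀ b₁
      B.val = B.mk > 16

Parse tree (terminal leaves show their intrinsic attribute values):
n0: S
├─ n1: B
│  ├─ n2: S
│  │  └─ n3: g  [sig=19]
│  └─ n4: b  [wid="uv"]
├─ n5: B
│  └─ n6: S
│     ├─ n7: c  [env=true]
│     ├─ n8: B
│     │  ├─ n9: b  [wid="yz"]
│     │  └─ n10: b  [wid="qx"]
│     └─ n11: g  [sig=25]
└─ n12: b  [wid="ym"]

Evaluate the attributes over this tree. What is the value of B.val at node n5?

1. n1.fin = "xp"  ["xp"]
2. n1.sig = -3  [-3]
3. n1.mk = 17  [17]
4. n3.sig = 19  [terminal]
5. n2.hot = true  [g.sig > 18]
6. n2.lab = 25  [g.sig + 6]
7. n2.depth = 28  [g.sig + 9]
8. n4.wid = "uv"  [terminal]
9. n1.val = false  [S.hot == false]
10. n5.fin = "kn"  ["kn"]
11. n5.sig = 16  [16]
12. n5.mk = 20  [20]
13. n7.env = true  [terminal]
14. n8.fin = "wr"  ["wr"]
15. n8.sig = -8  [-8]
16. n8.mk = 16  [16]
17. n9.wid = "yz"  [terminal]
18. n10.wid = "qx"  [terminal]
19. n8.val = false  [B.mk > 16]
20. n11.sig = 25  [terminal]
21. n6.hot = true  [B.val == false]
22. n6.lab = 11  [g.sig - 14]
23. n6.depth = 0  [g.sig - 25]
24. n5.val = false  [not S.hot]
25. n12.wid = "ym"  [terminal]
26. n0.hot = false  [false]
27. n0.lab = 10  [len(b.wid) + 8]
28. n0.depth = 21  [21]

false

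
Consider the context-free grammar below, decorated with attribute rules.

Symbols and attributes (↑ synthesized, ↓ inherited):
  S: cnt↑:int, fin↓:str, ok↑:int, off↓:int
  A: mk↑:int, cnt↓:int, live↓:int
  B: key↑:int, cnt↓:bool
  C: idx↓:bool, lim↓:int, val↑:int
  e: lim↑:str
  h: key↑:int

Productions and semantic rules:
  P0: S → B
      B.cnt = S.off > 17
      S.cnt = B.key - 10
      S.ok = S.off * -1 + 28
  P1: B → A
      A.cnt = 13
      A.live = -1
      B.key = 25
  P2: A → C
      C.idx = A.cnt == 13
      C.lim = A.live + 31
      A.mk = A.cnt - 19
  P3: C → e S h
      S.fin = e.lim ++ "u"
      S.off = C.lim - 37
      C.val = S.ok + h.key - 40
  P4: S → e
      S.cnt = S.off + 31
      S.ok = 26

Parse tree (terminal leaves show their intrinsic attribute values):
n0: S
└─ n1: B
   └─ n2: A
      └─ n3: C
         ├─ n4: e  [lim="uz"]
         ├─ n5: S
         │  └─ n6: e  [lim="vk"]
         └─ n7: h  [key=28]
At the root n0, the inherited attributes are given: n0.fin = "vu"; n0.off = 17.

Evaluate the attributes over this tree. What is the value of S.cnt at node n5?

1. n0.fin = "vu"  [given at root]
2. n0.off = 17  [given at root]
3. n1.cnt = false  [S.off > 17]
4. n2.cnt = 13  [13]
5. n2.live = -1  [-1]
6. n3.idx = true  [A.cnt == 13]
7. n3.lim = 30  [A.live + 31]
8. n4.lim = "uz"  [terminal]
9. n5.fin = "uzu"  [e.lim ++ "u"]
10. n5.off = -7  [C.lim - 37]
11. n6.lim = "vk"  [terminal]
12. n5.cnt = 24  [S.off + 31]
13. n5.ok = 26  [26]
14. n7.key = 28  [terminal]
15. n3.val = 14  [S.ok + h.key - 40]
16. n2.mk = -6  [A.cnt - 19]
17. n1.key = 25  [25]
18. n0.cnt = 15  [B.key - 10]
19. n0.ok = 11  [S.off * -1 + 28]

24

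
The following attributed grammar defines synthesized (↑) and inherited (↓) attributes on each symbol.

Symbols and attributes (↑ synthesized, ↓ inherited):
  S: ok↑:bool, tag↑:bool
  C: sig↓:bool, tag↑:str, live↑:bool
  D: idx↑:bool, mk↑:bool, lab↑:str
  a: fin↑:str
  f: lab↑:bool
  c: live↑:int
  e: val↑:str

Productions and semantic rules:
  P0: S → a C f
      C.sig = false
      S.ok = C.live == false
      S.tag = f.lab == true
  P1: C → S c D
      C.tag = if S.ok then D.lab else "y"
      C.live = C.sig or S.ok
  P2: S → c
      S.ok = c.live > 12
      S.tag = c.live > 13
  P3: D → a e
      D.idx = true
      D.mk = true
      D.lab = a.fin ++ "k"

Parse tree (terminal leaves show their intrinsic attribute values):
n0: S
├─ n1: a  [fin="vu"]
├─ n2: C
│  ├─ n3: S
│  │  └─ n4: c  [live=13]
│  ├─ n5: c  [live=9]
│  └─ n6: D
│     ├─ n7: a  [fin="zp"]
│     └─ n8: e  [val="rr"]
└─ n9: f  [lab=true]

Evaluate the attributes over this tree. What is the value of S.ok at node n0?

1. n1.fin = "vu"  [terminal]
2. n2.sig = false  [false]
3. n4.live = 13  [terminal]
4. n3.ok = true  [c.live > 12]
5. n3.tag = false  [c.live > 13]
6. n5.live = 9  [terminal]
7. n7.fin = "zp"  [terminal]
8. n8.val = "rr"  [terminal]
9. n6.idx = true  [true]
10. n6.mk = true  [true]
11. n6.lab = "zpk"  [a.fin ++ "k"]
12. n2.tag = "zpk"  [if S.ok then D.lab else "y"]
13. n2.live = true  [C.sig or S.ok]
14. n9.lab = true  [terminal]
15. n0.ok = false  [C.live == false]
16. n0.tag = true  [f.lab == true]

false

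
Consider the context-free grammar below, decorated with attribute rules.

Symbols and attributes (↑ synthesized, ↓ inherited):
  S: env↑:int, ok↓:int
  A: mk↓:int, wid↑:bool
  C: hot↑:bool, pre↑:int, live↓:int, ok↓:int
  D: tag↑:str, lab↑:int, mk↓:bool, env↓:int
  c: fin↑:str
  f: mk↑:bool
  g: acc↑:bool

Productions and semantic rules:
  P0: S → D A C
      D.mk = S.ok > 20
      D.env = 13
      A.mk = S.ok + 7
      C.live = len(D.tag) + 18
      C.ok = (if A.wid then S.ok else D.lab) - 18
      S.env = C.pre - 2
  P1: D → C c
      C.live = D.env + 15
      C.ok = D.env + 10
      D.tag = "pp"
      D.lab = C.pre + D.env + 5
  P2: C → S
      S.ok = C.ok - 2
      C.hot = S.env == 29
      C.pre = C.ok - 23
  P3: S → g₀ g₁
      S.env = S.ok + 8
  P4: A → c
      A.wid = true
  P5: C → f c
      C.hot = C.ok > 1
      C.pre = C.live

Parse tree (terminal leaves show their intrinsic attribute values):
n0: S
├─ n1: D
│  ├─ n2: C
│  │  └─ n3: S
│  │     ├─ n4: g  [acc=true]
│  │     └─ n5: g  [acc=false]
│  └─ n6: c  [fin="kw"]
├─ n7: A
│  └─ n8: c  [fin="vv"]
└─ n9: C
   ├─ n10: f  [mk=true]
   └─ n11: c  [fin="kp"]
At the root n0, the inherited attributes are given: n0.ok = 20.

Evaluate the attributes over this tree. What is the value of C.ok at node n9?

2

1. n0.ok = 20  [given at root]
2. n1.mk = false  [S.ok > 20]
3. n1.env = 13  [13]
4. n2.live = 28  [D.env + 15]
5. n2.ok = 23  [D.env + 10]
6. n3.ok = 21  [C.ok - 2]
7. n4.acc = true  [terminal]
8. n5.acc = false  [terminal]
9. n3.env = 29  [S.ok + 8]
10. n2.hot = true  [S.env == 29]
11. n2.pre = 0  [C.ok - 23]
12. n6.fin = "kw"  [terminal]
13. n1.tag = "pp"  ["pp"]
14. n1.lab = 18  [C.pre + D.env + 5]
15. n7.mk = 27  [S.ok + 7]
16. n8.fin = "vv"  [terminal]
17. n7.wid = true  [true]
18. n9.live = 20  [len(D.tag) + 18]
19. n9.ok = 2  [(if A.wid then S.ok else D.lab) - 18]
20. n10.mk = true  [terminal]
21. n11.fin = "kp"  [terminal]
22. n9.hot = true  [C.ok > 1]
23. n9.pre = 20  [C.live]
24. n0.env = 18  [C.pre - 2]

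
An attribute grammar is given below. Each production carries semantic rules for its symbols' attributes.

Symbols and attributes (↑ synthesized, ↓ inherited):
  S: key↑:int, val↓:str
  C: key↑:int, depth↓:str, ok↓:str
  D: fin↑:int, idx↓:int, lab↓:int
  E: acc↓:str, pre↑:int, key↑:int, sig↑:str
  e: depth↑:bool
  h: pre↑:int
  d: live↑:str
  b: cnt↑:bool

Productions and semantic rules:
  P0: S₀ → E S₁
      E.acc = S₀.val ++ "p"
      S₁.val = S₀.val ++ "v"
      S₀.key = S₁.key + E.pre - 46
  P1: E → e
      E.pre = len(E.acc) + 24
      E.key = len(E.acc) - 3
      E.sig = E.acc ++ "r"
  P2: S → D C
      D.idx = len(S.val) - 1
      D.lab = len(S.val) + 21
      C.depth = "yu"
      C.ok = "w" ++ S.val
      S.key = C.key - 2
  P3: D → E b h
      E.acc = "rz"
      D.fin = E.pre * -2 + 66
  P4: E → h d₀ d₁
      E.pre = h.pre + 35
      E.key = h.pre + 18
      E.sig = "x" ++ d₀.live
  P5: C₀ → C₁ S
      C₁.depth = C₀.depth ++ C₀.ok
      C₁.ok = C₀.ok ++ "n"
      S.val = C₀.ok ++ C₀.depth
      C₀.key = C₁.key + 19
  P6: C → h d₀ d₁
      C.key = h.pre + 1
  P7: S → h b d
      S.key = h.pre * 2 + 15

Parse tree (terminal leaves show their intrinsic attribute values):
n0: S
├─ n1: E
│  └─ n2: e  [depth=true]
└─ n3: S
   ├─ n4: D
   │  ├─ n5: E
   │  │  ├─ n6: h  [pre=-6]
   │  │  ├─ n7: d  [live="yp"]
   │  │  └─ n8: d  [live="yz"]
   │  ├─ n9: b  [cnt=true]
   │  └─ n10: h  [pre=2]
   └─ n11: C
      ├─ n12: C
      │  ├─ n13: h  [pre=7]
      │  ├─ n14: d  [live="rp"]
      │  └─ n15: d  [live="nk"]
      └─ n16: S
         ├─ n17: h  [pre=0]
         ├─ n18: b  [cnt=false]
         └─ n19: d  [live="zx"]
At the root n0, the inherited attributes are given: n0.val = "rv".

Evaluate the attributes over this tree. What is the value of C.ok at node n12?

"wrvvn"

1. n0.val = "rv"  [given at root]
2. n1.acc = "rvp"  [S₀.val ++ "p"]
3. n2.depth = true  [terminal]
4. n1.pre = 27  [len(E.acc) + 24]
5. n1.key = 0  [len(E.acc) - 3]
6. n1.sig = "rvpr"  [E.acc ++ "r"]
7. n3.val = "rvv"  [S₀.val ++ "v"]
8. n4.idx = 2  [len(S.val) - 1]
9. n4.lab = 24  [len(S.val) + 21]
10. n5.acc = "rz"  ["rz"]
11. n6.pre = -6  [terminal]
12. n7.live = "yp"  [terminal]
13. n8.live = "yz"  [terminal]
14. n5.pre = 29  [h.pre + 35]
15. n5.key = 12  [h.pre + 18]
16. n5.sig = "xyp"  ["x" ++ d₀.live]
17. n9.cnt = true  [terminal]
18. n10.pre = 2  [terminal]
19. n4.fin = 8  [E.pre * -2 + 66]
20. n11.depth = "yu"  ["yu"]
21. n11.ok = "wrvv"  ["w" ++ S.val]
22. n12.depth = "yuwrvv"  [C₀.depth ++ C₀.ok]
23. n12.ok = "wrvvn"  [C₀.ok ++ "n"]
24. n13.pre = 7  [terminal]
25. n14.live = "rp"  [terminal]
26. n15.live = "nk"  [terminal]
27. n12.key = 8  [h.pre + 1]
28. n16.val = "wrvvyu"  [C₀.ok ++ C₀.depth]
29. n17.pre = 0  [terminal]
30. n18.cnt = false  [terminal]
31. n19.live = "zx"  [terminal]
32. n16.key = 15  [h.pre * 2 + 15]
33. n11.key = 27  [C₁.key + 19]
34. n3.key = 25  [C.key - 2]
35. n0.key = 6  [S₁.key + E.pre - 46]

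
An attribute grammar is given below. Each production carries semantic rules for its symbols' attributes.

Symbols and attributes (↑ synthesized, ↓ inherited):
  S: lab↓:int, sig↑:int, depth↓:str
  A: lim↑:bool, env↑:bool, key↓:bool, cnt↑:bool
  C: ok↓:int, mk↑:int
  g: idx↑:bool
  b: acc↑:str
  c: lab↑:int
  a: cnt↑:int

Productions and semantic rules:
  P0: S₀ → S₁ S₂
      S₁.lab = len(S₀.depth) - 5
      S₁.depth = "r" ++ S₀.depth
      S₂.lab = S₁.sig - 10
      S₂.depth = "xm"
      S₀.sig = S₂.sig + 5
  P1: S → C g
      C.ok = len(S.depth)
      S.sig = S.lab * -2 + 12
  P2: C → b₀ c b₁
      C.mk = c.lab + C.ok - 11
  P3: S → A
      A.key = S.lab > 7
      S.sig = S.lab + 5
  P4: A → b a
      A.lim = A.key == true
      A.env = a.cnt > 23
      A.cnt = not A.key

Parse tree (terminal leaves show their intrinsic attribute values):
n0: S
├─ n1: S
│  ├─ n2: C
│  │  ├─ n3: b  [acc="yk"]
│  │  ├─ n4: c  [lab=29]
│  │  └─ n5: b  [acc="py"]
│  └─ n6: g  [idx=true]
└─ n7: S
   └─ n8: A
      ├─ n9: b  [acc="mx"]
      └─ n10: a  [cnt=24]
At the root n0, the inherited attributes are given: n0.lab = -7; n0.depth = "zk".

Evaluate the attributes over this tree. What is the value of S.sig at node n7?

1. n0.lab = -7  [given at root]
2. n0.depth = "zk"  [given at root]
3. n1.lab = -3  [len(S₀.depth) - 5]
4. n1.depth = "rzk"  ["r" ++ S₀.depth]
5. n2.ok = 3  [len(S.depth)]
6. n3.acc = "yk"  [terminal]
7. n4.lab = 29  [terminal]
8. n5.acc = "py"  [terminal]
9. n2.mk = 21  [c.lab + C.ok - 11]
10. n6.idx = true  [terminal]
11. n1.sig = 18  [S.lab * -2 + 12]
12. n7.lab = 8  [S₁.sig - 10]
13. n7.depth = "xm"  ["xm"]
14. n8.key = true  [S.lab > 7]
15. n9.acc = "mx"  [terminal]
16. n10.cnt = 24  [terminal]
17. n8.lim = true  [A.key == true]
18. n8.env = true  [a.cnt > 23]
19. n8.cnt = false  [not A.key]
20. n7.sig = 13  [S.lab + 5]
21. n0.sig = 18  [S₂.sig + 5]

13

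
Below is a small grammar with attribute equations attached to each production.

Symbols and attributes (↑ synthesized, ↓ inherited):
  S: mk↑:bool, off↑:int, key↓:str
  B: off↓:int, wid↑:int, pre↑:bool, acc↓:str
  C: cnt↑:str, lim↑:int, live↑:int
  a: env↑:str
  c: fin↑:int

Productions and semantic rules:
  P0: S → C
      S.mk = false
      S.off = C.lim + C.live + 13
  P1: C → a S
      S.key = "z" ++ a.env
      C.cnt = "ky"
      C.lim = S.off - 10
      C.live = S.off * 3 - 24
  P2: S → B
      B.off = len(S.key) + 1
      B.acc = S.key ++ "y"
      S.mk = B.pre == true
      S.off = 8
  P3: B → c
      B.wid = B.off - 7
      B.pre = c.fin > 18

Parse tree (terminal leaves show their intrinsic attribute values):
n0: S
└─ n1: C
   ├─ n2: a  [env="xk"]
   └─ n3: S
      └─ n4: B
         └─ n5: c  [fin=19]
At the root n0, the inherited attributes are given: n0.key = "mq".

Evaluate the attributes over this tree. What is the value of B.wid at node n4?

1. n0.key = "mq"  [given at root]
2. n2.env = "xk"  [terminal]
3. n3.key = "zxk"  ["z" ++ a.env]
4. n4.off = 4  [len(S.key) + 1]
5. n4.acc = "zxky"  [S.key ++ "y"]
6. n5.fin = 19  [terminal]
7. n4.wid = -3  [B.off - 7]
8. n4.pre = true  [c.fin > 18]
9. n3.mk = true  [B.pre == true]
10. n3.off = 8  [8]
11. n1.cnt = "ky"  ["ky"]
12. n1.lim = -2  [S.off - 10]
13. n1.live = 0  [S.off * 3 - 24]
14. n0.mk = false  [false]
15. n0.off = 11  [C.lim + C.live + 13]

-3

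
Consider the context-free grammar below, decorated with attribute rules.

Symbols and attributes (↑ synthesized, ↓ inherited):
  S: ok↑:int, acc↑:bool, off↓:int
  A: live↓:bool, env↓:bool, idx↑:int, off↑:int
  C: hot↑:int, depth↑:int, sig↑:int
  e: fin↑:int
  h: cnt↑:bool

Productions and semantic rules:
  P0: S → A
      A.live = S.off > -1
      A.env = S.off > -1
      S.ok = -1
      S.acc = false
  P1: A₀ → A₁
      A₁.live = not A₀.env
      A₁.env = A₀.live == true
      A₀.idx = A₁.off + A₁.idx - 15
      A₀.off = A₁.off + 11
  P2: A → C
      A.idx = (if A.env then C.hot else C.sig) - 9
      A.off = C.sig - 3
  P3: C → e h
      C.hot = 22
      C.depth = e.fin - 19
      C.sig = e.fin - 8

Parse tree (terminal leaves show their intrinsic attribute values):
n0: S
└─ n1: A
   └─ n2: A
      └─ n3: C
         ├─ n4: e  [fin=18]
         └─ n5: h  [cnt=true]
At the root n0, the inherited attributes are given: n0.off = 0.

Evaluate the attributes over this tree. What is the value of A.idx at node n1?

5

1. n0.off = 0  [given at root]
2. n1.live = true  [S.off > -1]
3. n1.env = true  [S.off > -1]
4. n2.live = false  [not A₀.env]
5. n2.env = true  [A₀.live == true]
6. n4.fin = 18  [terminal]
7. n5.cnt = true  [terminal]
8. n3.hot = 22  [22]
9. n3.depth = -1  [e.fin - 19]
10. n3.sig = 10  [e.fin - 8]
11. n2.idx = 13  [(if A.env then C.hot else C.sig) - 9]
12. n2.off = 7  [C.sig - 3]
13. n1.idx = 5  [A₁.off + A₁.idx - 15]
14. n1.off = 18  [A₁.off + 11]
15. n0.ok = -1  [-1]
16. n0.acc = false  [false]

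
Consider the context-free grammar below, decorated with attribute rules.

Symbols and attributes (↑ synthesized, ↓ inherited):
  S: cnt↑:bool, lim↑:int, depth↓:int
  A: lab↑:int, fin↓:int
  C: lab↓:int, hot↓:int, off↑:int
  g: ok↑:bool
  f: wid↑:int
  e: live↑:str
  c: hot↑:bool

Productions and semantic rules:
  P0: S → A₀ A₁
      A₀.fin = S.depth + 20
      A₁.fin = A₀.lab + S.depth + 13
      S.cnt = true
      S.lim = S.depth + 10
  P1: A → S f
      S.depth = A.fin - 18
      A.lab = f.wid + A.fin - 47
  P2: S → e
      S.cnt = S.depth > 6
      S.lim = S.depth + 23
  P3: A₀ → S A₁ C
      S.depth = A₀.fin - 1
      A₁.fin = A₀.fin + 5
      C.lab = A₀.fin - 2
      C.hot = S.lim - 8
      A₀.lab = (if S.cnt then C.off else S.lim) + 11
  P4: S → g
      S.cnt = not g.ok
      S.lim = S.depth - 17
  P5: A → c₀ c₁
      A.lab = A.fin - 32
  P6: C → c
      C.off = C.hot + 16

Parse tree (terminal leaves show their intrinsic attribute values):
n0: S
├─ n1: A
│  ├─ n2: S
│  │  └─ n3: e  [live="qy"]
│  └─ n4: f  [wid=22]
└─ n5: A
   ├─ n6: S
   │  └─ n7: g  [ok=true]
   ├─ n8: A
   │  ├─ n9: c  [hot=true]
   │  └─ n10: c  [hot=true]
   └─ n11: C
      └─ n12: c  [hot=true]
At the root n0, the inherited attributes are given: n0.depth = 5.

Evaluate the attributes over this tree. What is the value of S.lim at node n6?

0

1. n0.depth = 5  [given at root]
2. n1.fin = 25  [S.depth + 20]
3. n2.depth = 7  [A.fin - 18]
4. n3.live = "qy"  [terminal]
5. n2.cnt = true  [S.depth > 6]
6. n2.lim = 30  [S.depth + 23]
7. n4.wid = 22  [terminal]
8. n1.lab = 0  [f.wid + A.fin - 47]
9. n5.fin = 18  [A₀.lab + S.depth + 13]
10. n6.depth = 17  [A₀.fin - 1]
11. n7.ok = true  [terminal]
12. n6.cnt = false  [not g.ok]
13. n6.lim = 0  [S.depth - 17]
14. n8.fin = 23  [A₀.fin + 5]
15. n9.hot = true  [terminal]
16. n10.hot = true  [terminal]
17. n8.lab = -9  [A.fin - 32]
18. n11.lab = 16  [A₀.fin - 2]
19. n11.hot = -8  [S.lim - 8]
20. n12.hot = true  [terminal]
21. n11.off = 8  [C.hot + 16]
22. n5.lab = 11  [(if S.cnt then C.off else S.lim) + 11]
23. n0.cnt = true  [true]
24. n0.lim = 15  [S.depth + 10]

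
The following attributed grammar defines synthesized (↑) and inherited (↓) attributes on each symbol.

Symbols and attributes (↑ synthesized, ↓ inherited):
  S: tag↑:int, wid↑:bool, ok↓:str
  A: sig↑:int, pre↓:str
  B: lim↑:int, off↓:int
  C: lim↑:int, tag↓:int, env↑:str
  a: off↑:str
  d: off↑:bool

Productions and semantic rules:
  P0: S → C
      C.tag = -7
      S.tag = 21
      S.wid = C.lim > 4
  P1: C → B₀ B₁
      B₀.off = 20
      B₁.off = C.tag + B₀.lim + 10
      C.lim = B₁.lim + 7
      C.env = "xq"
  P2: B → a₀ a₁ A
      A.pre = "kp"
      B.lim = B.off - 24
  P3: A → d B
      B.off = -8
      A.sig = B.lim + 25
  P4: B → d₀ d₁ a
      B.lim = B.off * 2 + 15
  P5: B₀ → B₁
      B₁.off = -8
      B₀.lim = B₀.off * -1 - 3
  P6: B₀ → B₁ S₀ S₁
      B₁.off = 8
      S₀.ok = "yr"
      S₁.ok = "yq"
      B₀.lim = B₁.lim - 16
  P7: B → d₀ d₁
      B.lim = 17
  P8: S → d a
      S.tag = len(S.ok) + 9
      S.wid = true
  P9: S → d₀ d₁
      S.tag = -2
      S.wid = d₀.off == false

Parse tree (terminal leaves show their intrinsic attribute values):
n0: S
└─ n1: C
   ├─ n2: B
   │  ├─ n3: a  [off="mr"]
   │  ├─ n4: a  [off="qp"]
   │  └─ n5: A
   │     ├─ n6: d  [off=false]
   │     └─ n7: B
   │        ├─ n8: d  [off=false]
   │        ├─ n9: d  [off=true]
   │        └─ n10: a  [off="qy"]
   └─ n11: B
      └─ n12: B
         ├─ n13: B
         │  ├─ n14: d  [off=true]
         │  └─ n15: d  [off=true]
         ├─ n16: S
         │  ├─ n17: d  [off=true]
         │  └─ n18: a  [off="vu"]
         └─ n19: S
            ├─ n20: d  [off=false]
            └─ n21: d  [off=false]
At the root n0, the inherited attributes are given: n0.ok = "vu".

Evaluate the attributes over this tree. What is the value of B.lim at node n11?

-2

1. n0.ok = "vu"  [given at root]
2. n1.tag = -7  [-7]
3. n2.off = 20  [20]
4. n3.off = "mr"  [terminal]
5. n4.off = "qp"  [terminal]
6. n5.pre = "kp"  ["kp"]
7. n6.off = false  [terminal]
8. n7.off = -8  [-8]
9. n8.off = false  [terminal]
10. n9.off = true  [terminal]
11. n10.off = "qy"  [terminal]
12. n7.lim = -1  [B.off * 2 + 15]
13. n5.sig = 24  [B.lim + 25]
14. n2.lim = -4  [B.off - 24]
15. n11.off = -1  [C.tag + B₀.lim + 10]
16. n12.off = -8  [-8]
17. n13.off = 8  [8]
18. n14.off = true  [terminal]
19. n15.off = true  [terminal]
20. n13.lim = 17  [17]
21. n16.ok = "yr"  ["yr"]
22. n17.off = true  [terminal]
23. n18.off = "vu"  [terminal]
24. n16.tag = 11  [len(S.ok) + 9]
25. n16.wid = true  [true]
26. n19.ok = "yq"  ["yq"]
27. n20.off = false  [terminal]
28. n21.off = false  [terminal]
29. n19.tag = -2  [-2]
30. n19.wid = true  [d₀.off == false]
31. n12.lim = 1  [B₁.lim - 16]
32. n11.lim = -2  [B₀.off * -1 - 3]
33. n1.lim = 5  [B₁.lim + 7]
34. n1.env = "xq"  ["xq"]
35. n0.tag = 21  [21]
36. n0.wid = true  [C.lim > 4]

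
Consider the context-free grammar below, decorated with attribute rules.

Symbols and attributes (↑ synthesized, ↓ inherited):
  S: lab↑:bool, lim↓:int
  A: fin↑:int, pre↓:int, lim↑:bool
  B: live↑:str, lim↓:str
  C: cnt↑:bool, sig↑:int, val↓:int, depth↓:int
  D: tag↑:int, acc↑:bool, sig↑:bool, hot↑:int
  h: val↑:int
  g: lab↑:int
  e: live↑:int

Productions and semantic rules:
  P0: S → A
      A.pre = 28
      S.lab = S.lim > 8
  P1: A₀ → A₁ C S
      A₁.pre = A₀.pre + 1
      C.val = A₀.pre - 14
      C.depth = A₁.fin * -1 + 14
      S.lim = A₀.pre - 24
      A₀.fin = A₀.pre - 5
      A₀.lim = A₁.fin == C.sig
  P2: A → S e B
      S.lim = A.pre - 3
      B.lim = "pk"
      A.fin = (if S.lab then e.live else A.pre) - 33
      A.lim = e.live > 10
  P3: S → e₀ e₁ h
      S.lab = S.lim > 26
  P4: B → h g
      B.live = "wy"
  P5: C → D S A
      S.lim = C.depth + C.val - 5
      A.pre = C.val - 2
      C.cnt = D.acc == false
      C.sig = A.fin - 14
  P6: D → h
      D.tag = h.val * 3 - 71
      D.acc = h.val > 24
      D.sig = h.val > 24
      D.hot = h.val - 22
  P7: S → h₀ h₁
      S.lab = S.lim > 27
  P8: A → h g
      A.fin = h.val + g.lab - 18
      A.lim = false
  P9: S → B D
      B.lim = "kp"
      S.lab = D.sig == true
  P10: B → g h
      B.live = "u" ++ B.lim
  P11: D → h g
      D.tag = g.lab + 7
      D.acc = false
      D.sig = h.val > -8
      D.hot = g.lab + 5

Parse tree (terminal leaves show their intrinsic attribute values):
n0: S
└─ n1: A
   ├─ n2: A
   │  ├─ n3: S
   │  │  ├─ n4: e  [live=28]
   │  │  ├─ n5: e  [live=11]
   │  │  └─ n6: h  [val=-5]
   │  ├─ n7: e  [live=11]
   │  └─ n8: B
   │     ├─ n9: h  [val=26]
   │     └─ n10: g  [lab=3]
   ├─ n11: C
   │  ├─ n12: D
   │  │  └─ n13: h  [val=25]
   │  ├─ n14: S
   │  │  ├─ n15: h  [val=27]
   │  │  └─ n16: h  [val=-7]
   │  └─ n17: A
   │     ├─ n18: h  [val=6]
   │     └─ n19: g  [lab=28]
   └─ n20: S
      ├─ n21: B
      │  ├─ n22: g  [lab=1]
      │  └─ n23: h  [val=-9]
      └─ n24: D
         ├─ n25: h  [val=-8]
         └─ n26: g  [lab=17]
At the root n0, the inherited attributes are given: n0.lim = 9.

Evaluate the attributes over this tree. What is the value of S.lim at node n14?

27

1. n0.lim = 9  [given at root]
2. n1.pre = 28  [28]
3. n2.pre = 29  [A₀.pre + 1]
4. n3.lim = 26  [A.pre - 3]
5. n4.live = 28  [terminal]
6. n5.live = 11  [terminal]
7. n6.val = -5  [terminal]
8. n3.lab = false  [S.lim > 26]
9. n7.live = 11  [terminal]
10. n8.lim = "pk"  ["pk"]
11. n9.val = 26  [terminal]
12. n10.lab = 3  [terminal]
13. n8.live = "wy"  ["wy"]
14. n2.fin = -4  [(if S.lab then e.live else A.pre) - 33]
15. n2.lim = true  [e.live > 10]
16. n11.val = 14  [A₀.pre - 14]
17. n11.depth = 18  [A₁.fin * -1 + 14]
18. n13.val = 25  [terminal]
19. n12.tag = 4  [h.val * 3 - 71]
20. n12.acc = true  [h.val > 24]
21. n12.sig = true  [h.val > 24]
22. n12.hot = 3  [h.val - 22]
23. n14.lim = 27  [C.depth + C.val - 5]
24. n15.val = 27  [terminal]
25. n16.val = -7  [terminal]
26. n14.lab = false  [S.lim > 27]
27. n17.pre = 12  [C.val - 2]
28. n18.val = 6  [terminal]
29. n19.lab = 28  [terminal]
30. n17.fin = 16  [h.val + g.lab - 18]
31. n17.lim = false  [false]
32. n11.cnt = false  [D.acc == false]
33. n11.sig = 2  [A.fin - 14]
34. n20.lim = 4  [A₀.pre - 24]
35. n21.lim = "kp"  ["kp"]
36. n22.lab = 1  [terminal]
37. n23.val = -9  [terminal]
38. n21.live = "ukp"  ["u" ++ B.lim]
39. n25.val = -8  [terminal]
40. n26.lab = 17  [terminal]
41. n24.tag = 24  [g.lab + 7]
42. n24.acc = false  [false]
43. n24.sig = false  [h.val > -8]
44. n24.hot = 22  [g.lab + 5]
45. n20.lab = false  [D.sig == true]
46. n1.fin = 23  [A₀.pre - 5]
47. n1.lim = false  [A₁.fin == C.sig]
48. n0.lab = true  [S.lim > 8]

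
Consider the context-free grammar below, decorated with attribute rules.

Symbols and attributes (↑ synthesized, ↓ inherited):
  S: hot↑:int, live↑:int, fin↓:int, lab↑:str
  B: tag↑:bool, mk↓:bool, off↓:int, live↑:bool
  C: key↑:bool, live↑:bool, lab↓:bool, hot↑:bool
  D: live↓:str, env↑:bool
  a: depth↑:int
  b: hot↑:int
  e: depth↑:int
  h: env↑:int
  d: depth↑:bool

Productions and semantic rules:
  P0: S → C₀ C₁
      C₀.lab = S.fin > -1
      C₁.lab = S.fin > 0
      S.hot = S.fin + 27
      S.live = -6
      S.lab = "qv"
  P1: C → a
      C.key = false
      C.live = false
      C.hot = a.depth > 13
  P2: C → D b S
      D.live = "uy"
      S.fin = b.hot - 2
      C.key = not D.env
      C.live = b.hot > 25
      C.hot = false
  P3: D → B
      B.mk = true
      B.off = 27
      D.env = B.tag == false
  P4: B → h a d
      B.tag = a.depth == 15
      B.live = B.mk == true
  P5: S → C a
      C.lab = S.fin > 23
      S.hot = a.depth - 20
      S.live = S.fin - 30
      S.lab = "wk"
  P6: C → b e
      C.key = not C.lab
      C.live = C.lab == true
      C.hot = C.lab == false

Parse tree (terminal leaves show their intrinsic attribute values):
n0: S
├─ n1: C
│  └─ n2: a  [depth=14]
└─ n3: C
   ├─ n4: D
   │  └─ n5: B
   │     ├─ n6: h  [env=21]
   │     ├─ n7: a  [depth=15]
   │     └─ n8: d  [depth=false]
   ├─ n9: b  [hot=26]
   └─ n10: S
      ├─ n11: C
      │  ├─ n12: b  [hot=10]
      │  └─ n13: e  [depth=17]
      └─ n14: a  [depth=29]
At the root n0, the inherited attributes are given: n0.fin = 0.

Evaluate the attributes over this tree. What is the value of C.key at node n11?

false

1. n0.fin = 0  [given at root]
2. n1.lab = true  [S.fin > -1]
3. n2.depth = 14  [terminal]
4. n1.key = false  [false]
5. n1.live = false  [false]
6. n1.hot = true  [a.depth > 13]
7. n3.lab = false  [S.fin > 0]
8. n4.live = "uy"  ["uy"]
9. n5.mk = true  [true]
10. n5.off = 27  [27]
11. n6.env = 21  [terminal]
12. n7.depth = 15  [terminal]
13. n8.depth = false  [terminal]
14. n5.tag = true  [a.depth == 15]
15. n5.live = true  [B.mk == true]
16. n4.env = false  [B.tag == false]
17. n9.hot = 26  [terminal]
18. n10.fin = 24  [b.hot - 2]
19. n11.lab = true  [S.fin > 23]
20. n12.hot = 10  [terminal]
21. n13.depth = 17  [terminal]
22. n11.key = false  [not C.lab]
23. n11.live = true  [C.lab == true]
24. n11.hot = false  [C.lab == false]
25. n14.depth = 29  [terminal]
26. n10.hot = 9  [a.depth - 20]
27. n10.live = -6  [S.fin - 30]
28. n10.lab = "wk"  ["wk"]
29. n3.key = true  [not D.env]
30. n3.live = true  [b.hot > 25]
31. n3.hot = false  [false]
32. n0.hot = 27  [S.fin + 27]
33. n0.live = -6  [-6]
34. n0.lab = "qv"  ["qv"]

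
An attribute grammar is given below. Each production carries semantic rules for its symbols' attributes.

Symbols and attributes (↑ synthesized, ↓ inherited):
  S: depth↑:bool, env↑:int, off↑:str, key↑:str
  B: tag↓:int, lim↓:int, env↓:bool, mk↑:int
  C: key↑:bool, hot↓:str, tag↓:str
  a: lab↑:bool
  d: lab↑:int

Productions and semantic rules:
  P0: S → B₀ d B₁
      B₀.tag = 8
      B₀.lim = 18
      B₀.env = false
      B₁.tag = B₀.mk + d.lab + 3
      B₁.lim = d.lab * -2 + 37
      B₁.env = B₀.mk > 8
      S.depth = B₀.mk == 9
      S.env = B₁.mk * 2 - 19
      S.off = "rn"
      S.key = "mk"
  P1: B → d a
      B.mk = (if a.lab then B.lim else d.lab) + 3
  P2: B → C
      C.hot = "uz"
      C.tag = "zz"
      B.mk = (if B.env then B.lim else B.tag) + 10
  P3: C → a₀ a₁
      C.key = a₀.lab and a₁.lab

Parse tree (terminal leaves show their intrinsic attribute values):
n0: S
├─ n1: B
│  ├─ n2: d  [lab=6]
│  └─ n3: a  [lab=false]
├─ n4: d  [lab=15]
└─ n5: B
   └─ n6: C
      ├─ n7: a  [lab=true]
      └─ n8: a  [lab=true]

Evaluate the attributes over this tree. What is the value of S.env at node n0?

15

1. n1.tag = 8  [8]
2. n1.lim = 18  [18]
3. n1.env = false  [false]
4. n2.lab = 6  [terminal]
5. n3.lab = false  [terminal]
6. n1.mk = 9  [(if a.lab then B.lim else d.lab) + 3]
7. n4.lab = 15  [terminal]
8. n5.tag = 27  [B₀.mk + d.lab + 3]
9. n5.lim = 7  [d.lab * -2 + 37]
10. n5.env = true  [B₀.mk > 8]
11. n6.hot = "uz"  ["uz"]
12. n6.tag = "zz"  ["zz"]
13. n7.lab = true  [terminal]
14. n8.lab = true  [terminal]
15. n6.key = true  [a₀.lab and a₁.lab]
16. n5.mk = 17  [(if B.env then B.lim else B.tag) + 10]
17. n0.depth = true  [B₀.mk == 9]
18. n0.env = 15  [B₁.mk * 2 - 19]
19. n0.off = "rn"  ["rn"]
20. n0.key = "mk"  ["mk"]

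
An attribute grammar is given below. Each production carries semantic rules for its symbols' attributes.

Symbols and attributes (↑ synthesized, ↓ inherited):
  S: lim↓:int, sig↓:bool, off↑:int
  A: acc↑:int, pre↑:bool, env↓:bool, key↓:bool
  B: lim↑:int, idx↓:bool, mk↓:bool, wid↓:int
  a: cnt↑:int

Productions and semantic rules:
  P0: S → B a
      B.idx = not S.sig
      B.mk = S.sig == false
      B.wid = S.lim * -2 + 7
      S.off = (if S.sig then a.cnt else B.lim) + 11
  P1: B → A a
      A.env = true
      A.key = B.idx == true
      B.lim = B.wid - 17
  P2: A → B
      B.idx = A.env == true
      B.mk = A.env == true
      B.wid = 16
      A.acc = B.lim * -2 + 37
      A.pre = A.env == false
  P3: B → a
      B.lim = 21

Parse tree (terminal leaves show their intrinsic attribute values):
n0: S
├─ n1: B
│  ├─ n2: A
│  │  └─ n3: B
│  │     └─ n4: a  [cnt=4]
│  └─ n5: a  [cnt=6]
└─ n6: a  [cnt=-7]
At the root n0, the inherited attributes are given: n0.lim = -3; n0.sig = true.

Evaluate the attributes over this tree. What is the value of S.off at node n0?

4

1. n0.lim = -3  [given at root]
2. n0.sig = true  [given at root]
3. n1.idx = false  [not S.sig]
4. n1.mk = false  [S.sig == false]
5. n1.wid = 13  [S.lim * -2 + 7]
6. n2.env = true  [true]
7. n2.key = false  [B.idx == true]
8. n3.idx = true  [A.env == true]
9. n3.mk = true  [A.env == true]
10. n3.wid = 16  [16]
11. n4.cnt = 4  [terminal]
12. n3.lim = 21  [21]
13. n2.acc = -5  [B.lim * -2 + 37]
14. n2.pre = false  [A.env == false]
15. n5.cnt = 6  [terminal]
16. n1.lim = -4  [B.wid - 17]
17. n6.cnt = -7  [terminal]
18. n0.off = 4  [(if S.sig then a.cnt else B.lim) + 11]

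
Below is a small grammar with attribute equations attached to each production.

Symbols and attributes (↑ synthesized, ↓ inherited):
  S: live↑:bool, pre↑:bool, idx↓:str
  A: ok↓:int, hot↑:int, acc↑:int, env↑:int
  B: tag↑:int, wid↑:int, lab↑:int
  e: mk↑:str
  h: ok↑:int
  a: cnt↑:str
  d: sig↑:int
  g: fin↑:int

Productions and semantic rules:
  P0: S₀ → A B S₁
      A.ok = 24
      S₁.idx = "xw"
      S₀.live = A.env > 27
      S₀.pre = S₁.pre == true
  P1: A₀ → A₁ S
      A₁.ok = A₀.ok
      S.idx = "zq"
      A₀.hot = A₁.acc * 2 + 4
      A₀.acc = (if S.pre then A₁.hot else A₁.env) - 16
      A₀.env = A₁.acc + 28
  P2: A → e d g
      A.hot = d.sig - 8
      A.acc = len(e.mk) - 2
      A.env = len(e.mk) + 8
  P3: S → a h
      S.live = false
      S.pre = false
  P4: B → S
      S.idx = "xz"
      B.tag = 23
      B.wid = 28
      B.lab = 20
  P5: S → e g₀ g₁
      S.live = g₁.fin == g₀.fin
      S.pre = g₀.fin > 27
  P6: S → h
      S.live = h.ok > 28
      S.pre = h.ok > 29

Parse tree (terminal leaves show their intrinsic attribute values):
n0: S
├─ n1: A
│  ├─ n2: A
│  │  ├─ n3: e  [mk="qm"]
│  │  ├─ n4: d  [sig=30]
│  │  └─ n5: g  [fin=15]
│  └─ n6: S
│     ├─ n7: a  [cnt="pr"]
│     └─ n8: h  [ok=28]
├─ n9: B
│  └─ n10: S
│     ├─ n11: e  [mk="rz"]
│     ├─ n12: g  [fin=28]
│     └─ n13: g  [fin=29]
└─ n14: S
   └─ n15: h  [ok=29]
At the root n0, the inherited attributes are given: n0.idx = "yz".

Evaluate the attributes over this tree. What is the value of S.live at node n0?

true

1. n0.idx = "yz"  [given at root]
2. n1.ok = 24  [24]
3. n2.ok = 24  [A₀.ok]
4. n3.mk = "qm"  [terminal]
5. n4.sig = 30  [terminal]
6. n5.fin = 15  [terminal]
7. n2.hot = 22  [d.sig - 8]
8. n2.acc = 0  [len(e.mk) - 2]
9. n2.env = 10  [len(e.mk) + 8]
10. n6.idx = "zq"  ["zq"]
11. n7.cnt = "pr"  [terminal]
12. n8.ok = 28  [terminal]
13. n6.live = false  [false]
14. n6.pre = false  [false]
15. n1.hot = 4  [A₁.acc * 2 + 4]
16. n1.acc = -6  [(if S.pre then A₁.hot else A₁.env) - 16]
17. n1.env = 28  [A₁.acc + 28]
18. n10.idx = "xz"  ["xz"]
19. n11.mk = "rz"  [terminal]
20. n12.fin = 28  [terminal]
21. n13.fin = 29  [terminal]
22. n10.live = false  [g₁.fin == g₀.fin]
23. n10.pre = true  [g₀.fin > 27]
24. n9.tag = 23  [23]
25. n9.wid = 28  [28]
26. n9.lab = 20  [20]
27. n14.idx = "xw"  ["xw"]
28. n15.ok = 29  [terminal]
29. n14.live = true  [h.ok > 28]
30. n14.pre = false  [h.ok > 29]
31. n0.live = true  [A.env > 27]
32. n0.pre = false  [S₁.pre == true]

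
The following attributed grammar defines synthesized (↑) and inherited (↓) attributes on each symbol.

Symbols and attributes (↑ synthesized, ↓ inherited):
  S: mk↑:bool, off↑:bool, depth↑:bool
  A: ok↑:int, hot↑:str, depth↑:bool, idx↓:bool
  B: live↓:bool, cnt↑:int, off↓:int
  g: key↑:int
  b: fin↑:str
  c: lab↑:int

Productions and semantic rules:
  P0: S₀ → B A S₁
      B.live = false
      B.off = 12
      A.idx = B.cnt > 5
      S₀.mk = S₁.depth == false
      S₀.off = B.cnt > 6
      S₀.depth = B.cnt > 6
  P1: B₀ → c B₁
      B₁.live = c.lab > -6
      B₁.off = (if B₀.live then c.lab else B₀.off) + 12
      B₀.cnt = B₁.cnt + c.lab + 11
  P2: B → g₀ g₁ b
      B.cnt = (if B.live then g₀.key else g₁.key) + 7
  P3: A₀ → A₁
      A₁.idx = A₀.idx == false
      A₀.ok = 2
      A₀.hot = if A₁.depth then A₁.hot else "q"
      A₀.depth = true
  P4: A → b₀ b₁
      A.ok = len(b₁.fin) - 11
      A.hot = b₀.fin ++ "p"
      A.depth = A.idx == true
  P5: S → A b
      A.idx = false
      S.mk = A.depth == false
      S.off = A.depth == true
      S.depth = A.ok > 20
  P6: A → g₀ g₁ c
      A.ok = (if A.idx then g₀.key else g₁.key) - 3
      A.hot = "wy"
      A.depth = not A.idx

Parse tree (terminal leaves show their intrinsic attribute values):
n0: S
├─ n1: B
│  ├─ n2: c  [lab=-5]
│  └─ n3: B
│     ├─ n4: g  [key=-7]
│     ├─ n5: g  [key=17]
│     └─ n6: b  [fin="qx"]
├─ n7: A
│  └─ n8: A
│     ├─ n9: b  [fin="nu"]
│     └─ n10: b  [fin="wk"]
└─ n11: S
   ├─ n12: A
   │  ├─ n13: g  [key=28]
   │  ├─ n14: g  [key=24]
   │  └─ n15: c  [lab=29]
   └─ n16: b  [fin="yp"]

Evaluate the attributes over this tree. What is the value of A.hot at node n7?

1. n1.live = false  [false]
2. n1.off = 12  [12]
3. n2.lab = -5  [terminal]
4. n3.live = true  [c.lab > -6]
5. n3.off = 24  [(if B₀.live then c.lab else B₀.off) + 12]
6. n4.key = -7  [terminal]
7. n5.key = 17  [terminal]
8. n6.fin = "qx"  [terminal]
9. n3.cnt = 0  [(if B.live then g₀.key else g₁.key) + 7]
10. n1.cnt = 6  [B₁.cnt + c.lab + 11]
11. n7.idx = true  [B.cnt > 5]
12. n8.idx = false  [A₀.idx == false]
13. n9.fin = "nu"  [terminal]
14. n10.fin = "wk"  [terminal]
15. n8.ok = -9  [len(b₁.fin) - 11]
16. n8.hot = "nup"  [b₀.fin ++ "p"]
17. n8.depth = false  [A.idx == true]
18. n7.ok = 2  [2]
19. n7.hot = "q"  [if A₁.depth then A₁.hot else "q"]
20. n7.depth = true  [true]
21. n12.idx = false  [false]
22. n13.key = 28  [terminal]
23. n14.key = 24  [terminal]
24. n15.lab = 29  [terminal]
25. n12.ok = 21  [(if A.idx then g₀.key else g₁.key) - 3]
26. n12.hot = "wy"  ["wy"]
27. n12.depth = true  [not A.idx]
28. n16.fin = "yp"  [terminal]
29. n11.mk = false  [A.depth == false]
30. n11.off = true  [A.depth == true]
31. n11.depth = true  [A.ok > 20]
32. n0.mk = false  [S₁.depth == false]
33. n0.off = false  [B.cnt > 6]
34. n0.depth = false  [B.cnt > 6]

"q"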